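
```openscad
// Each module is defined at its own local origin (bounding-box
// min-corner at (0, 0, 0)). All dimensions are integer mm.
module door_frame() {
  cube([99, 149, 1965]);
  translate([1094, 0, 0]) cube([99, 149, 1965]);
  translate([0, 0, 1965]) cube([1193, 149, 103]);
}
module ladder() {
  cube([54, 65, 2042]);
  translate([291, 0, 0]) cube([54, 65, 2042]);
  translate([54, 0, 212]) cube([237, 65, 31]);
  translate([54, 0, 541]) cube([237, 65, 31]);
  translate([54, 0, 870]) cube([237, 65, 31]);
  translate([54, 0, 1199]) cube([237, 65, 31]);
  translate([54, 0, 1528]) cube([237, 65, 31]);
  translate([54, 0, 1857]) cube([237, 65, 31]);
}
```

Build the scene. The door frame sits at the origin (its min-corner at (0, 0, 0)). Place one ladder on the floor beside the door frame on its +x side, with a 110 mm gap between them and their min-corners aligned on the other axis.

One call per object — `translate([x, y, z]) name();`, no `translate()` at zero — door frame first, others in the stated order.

door_frame();
translate([1303, 0, 0]) ladder();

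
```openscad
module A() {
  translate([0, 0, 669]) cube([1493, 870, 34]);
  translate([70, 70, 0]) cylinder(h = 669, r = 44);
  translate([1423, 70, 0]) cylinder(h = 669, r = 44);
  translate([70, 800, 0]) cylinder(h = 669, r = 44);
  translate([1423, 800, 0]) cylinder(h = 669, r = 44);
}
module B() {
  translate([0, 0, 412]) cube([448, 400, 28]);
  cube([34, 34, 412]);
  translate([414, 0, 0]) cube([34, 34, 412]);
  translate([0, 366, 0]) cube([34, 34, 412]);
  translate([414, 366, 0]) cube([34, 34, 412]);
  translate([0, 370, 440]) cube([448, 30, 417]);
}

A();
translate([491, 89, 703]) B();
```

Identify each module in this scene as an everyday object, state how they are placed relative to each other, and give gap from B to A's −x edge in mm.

A is a table. B is a chair. The chair is on top of the table. The gap from the chair to the table's −x edge is 491 mm.

The chair's min-x is at 491; the table's min-x is 0; gap = 491 mm.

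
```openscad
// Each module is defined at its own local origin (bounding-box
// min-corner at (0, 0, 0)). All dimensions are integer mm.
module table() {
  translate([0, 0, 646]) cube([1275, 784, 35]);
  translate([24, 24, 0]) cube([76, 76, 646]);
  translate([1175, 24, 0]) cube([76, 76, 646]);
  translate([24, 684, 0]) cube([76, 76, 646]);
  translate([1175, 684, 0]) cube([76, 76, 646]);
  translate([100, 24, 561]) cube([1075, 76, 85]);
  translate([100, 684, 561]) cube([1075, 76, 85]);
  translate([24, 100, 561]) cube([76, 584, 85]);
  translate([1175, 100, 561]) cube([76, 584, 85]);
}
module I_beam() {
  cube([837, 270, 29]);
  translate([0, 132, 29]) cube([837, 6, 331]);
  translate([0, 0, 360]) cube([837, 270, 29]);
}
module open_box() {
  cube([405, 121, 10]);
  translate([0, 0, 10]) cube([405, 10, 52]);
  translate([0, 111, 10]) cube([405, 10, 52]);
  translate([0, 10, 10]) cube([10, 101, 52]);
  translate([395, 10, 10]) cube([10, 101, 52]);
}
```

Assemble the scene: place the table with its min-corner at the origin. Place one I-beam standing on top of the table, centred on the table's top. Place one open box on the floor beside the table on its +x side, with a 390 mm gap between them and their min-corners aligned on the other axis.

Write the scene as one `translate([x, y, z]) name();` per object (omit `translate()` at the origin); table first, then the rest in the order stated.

table();
translate([219, 257, 681]) I_beam();
translate([1665, 0, 0]) open_box();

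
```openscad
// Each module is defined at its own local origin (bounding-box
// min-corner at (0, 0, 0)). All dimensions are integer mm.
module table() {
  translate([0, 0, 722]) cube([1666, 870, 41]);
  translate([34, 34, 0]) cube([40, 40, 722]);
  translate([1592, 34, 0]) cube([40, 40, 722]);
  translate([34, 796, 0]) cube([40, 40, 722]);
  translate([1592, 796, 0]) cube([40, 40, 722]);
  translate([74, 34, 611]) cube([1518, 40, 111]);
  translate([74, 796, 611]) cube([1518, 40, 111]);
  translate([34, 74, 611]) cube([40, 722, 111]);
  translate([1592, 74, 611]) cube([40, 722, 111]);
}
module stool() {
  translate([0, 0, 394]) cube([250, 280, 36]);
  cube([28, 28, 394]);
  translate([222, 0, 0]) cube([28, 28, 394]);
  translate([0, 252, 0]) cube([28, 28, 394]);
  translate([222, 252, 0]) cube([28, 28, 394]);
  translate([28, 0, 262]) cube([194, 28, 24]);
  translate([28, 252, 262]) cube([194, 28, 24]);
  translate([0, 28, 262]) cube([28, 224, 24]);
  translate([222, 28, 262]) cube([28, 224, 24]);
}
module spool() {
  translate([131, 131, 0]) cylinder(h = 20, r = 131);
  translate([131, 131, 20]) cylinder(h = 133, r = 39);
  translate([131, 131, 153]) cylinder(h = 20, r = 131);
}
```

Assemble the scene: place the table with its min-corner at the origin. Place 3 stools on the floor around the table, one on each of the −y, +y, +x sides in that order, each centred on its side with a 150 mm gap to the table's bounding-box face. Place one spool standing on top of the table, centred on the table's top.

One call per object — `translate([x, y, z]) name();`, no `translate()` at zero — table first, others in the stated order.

table();
translate([708, -430, 0]) stool();
translate([708, 1020, 0]) stool();
translate([1816, 295, 0]) stool();
translate([702, 304, 763]) spool();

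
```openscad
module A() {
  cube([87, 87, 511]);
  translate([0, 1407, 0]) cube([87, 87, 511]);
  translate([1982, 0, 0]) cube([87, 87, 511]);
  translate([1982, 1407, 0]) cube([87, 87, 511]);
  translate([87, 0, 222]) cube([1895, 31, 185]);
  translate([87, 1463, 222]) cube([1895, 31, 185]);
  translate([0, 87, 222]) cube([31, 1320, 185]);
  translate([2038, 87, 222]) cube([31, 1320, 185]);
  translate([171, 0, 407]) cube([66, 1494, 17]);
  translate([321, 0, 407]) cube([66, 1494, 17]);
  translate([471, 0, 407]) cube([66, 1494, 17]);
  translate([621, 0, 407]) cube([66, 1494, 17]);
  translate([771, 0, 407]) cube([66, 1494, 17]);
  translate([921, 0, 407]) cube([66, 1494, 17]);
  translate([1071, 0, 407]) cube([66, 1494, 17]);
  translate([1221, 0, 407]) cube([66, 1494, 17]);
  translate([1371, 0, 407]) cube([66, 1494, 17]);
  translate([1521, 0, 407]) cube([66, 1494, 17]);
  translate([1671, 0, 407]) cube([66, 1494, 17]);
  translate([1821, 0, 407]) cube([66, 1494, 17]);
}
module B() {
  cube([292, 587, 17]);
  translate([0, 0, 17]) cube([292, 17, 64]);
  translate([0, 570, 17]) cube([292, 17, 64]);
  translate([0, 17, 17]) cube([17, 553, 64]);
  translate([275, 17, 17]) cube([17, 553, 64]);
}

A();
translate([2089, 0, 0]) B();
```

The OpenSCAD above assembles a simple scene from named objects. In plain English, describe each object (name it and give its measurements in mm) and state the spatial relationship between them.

A is a bed frame 2069 mm long (x) by 1494 mm wide (y). Four 87×87 mm corner posts, 511 mm tall, at the corners of the footprint. Four rails of 31 mm thickness and 185 mm height run between adjacent posts with their undersides at z = 222 mm, their outer faces flush with the outside of the frame (the two x-running rails run between the posts' inner faces; the two y-running rails run between the posts' inner faces). 12 slats, each 66 mm wide (x) and 17 mm thick, lie across the top of the two x-running rails, running the full 1494 mm width of the frame in y; the slats are evenly spaced along x between the inner faces of the end posts with equal gaps (rounded down to the nearest mm) at the −x end and between each pair — any rounding remainder accumulates at the +x end.

B is an open-topped rectangular box: outside dimensions 292×587×81 mm, with a uniform wall and base thickness of 17 mm. The base is a full 292×587 slab on the floor; four walls sit on top of the base. The front and back walls (the −y and +y sides) span the full width; the two side walls fit between them.

The open box is on the floor beside the bed frame on its +x side.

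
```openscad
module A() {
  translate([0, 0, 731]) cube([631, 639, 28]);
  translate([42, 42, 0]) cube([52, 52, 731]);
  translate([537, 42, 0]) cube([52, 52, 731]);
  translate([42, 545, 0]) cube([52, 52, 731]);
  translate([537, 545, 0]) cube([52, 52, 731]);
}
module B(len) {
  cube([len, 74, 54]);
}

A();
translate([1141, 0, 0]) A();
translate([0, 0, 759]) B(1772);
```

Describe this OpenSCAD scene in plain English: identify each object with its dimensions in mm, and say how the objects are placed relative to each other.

A is a table with a 631×639 mm rectangular top, 28 mm thick, top surface at z = 759 mm, supported by four 52×52 mm square legs, each inset 42 mm from the nearest pair of top edges, running from the floor.

B is a rectangular beam 1772 mm long (x), 74 mm deep (y), 54 mm thick (z).

The beam spans the tops of two tables placed 510 mm apart, resting at z = 759 mm.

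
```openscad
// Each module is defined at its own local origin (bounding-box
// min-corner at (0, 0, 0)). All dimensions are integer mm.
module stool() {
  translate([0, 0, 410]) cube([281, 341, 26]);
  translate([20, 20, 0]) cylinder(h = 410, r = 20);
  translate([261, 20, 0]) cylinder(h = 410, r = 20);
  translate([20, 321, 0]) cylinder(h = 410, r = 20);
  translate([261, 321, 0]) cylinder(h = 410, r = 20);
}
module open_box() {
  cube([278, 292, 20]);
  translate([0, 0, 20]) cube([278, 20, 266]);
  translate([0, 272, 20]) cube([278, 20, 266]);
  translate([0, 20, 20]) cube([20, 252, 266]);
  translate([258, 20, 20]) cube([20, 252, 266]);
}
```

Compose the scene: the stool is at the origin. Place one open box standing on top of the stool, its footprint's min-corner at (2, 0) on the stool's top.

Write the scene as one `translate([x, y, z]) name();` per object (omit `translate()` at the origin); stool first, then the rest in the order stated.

stool();
translate([2, 0, 436]) open_box();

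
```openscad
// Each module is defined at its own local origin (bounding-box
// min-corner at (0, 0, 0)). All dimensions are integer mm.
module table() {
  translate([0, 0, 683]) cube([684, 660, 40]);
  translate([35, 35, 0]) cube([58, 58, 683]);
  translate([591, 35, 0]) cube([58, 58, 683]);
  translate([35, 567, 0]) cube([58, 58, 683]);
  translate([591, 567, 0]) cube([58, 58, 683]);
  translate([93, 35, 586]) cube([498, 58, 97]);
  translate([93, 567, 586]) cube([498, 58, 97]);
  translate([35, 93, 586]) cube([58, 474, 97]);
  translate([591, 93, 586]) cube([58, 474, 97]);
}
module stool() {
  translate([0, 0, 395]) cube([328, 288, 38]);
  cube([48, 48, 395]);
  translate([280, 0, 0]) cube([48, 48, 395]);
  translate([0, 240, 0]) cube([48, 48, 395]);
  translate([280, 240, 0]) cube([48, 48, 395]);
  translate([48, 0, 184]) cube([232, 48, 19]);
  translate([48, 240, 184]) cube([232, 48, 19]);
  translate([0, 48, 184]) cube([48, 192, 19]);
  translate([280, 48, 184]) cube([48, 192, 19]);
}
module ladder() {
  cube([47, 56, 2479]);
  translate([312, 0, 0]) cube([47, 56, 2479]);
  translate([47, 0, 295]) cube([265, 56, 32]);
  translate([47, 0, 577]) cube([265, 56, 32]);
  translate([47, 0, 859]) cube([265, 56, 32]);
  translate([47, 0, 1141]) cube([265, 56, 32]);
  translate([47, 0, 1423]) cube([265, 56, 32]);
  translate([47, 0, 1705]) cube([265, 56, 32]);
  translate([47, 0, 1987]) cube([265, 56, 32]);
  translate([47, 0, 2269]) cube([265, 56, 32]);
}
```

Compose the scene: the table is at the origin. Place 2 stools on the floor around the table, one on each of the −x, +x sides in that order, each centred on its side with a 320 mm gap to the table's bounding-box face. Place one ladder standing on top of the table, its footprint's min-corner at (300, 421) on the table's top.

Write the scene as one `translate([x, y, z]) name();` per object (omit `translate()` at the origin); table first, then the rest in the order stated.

table();
translate([-648, 186, 0]) stool();
translate([1004, 186, 0]) stool();
translate([300, 421, 723]) ladder();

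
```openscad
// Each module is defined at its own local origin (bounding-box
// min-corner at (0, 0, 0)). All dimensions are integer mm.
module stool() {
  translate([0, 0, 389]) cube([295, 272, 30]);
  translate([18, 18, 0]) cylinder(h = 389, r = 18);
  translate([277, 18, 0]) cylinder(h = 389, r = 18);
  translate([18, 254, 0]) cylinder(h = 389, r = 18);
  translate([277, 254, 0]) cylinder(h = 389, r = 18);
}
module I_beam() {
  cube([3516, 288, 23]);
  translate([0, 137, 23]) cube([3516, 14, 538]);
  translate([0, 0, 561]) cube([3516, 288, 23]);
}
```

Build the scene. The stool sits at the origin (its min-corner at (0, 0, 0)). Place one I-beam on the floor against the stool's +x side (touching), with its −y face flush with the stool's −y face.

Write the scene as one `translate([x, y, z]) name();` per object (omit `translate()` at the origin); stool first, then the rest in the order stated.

stool();
translate([295, 0, 0]) I_beam();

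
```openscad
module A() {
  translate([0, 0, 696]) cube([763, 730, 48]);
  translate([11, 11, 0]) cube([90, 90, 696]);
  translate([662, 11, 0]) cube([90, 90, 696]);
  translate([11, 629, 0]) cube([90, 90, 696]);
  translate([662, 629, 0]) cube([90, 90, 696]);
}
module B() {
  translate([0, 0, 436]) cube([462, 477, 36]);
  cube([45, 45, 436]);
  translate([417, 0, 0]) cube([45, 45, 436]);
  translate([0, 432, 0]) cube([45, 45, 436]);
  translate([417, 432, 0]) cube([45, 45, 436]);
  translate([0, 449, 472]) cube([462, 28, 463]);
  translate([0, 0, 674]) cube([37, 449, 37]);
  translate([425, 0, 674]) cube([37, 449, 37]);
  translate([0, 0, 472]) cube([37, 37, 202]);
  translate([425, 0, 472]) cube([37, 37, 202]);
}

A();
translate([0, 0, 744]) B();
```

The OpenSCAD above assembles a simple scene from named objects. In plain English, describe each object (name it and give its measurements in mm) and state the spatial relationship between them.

A is a table with a 763×730 mm rectangular top, 48 mm thick, top surface at z = 744 mm, supported by four 90×90 mm square legs, each inset 11 mm from the nearest pair of top edges, running from the floor.

B is a chair: 462×477 mm seat, 36 mm thick, top at z = 472 mm, on four 45 mm square corner legs flush with the seat edges. A 28 mm thick backrest slab spans the full seat width, extending 463 mm above the seat top, its back face flush with the seat's +y edge. Two armrests of 37×37 mm section run along each side from the seat's front edge to the front of the backrest, top faces 239 mm above the seat top and outer faces flush with the seat's x-edges; a 37×37 mm post under the front of each armrest stands on the seat at the front corner.

The chair is on top of the table.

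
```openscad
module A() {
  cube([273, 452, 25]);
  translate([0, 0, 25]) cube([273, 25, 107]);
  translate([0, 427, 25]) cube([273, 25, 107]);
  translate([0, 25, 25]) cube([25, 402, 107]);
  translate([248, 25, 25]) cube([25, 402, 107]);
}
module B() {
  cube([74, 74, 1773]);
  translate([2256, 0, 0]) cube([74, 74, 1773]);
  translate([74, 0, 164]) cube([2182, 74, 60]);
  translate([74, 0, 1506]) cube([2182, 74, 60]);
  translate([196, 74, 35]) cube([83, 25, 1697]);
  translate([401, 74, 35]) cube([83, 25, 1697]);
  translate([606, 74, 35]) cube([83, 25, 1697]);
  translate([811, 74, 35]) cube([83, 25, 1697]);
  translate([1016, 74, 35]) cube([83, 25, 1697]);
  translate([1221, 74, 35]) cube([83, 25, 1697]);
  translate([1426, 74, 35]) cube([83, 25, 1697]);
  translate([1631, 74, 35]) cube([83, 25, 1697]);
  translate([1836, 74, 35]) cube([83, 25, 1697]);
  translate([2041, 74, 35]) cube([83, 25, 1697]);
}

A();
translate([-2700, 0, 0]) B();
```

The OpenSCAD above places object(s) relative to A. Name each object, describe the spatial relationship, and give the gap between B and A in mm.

A is an open box. B is a fence section. The fence section is on the floor beside the open box on its −x side. The gap between the fence section and the open box is 370 mm.

The fence section's nearest face is 370 mm from the open box's −x face.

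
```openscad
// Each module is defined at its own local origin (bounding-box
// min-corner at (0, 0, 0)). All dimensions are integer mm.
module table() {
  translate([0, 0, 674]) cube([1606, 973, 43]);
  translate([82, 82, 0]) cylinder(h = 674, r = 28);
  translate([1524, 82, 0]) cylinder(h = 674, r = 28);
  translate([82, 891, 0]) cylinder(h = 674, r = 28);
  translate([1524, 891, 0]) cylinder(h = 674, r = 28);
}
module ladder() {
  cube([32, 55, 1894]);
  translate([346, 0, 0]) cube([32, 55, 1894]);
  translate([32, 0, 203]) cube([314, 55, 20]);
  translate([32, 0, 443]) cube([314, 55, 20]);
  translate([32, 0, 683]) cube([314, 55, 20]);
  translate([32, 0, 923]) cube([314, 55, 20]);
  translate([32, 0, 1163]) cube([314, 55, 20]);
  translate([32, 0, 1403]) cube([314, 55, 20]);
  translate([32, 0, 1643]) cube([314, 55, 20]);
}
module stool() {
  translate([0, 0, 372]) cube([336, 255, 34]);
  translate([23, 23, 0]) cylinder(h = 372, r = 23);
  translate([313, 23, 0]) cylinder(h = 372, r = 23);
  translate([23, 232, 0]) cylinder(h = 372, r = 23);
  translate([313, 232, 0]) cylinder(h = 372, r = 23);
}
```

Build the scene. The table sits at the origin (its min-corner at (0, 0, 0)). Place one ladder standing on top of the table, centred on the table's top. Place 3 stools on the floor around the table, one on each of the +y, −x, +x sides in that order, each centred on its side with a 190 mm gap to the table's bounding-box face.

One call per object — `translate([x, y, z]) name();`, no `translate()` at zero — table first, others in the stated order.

table();
translate([614, 459, 717]) ladder();
translate([635, 1163, 0]) stool();
translate([-526, 359, 0]) stool();
translate([1796, 359, 0]) stool();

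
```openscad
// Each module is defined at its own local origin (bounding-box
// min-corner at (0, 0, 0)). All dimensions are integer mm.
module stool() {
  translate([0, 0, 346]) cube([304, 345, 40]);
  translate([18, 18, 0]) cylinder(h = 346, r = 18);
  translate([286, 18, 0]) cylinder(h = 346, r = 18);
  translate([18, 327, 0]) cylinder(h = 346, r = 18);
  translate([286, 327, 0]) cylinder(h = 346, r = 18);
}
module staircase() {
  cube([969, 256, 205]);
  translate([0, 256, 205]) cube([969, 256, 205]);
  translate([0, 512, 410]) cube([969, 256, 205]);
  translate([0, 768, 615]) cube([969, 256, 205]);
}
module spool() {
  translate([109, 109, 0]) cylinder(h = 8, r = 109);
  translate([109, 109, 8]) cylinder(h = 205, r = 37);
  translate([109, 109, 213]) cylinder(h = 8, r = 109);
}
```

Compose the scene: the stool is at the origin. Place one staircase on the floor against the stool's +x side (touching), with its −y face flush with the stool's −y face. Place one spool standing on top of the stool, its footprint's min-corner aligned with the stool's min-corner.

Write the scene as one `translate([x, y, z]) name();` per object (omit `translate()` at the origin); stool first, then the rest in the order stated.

stool();
translate([304, 0, 0]) staircase();
translate([0, 0, 386]) spool();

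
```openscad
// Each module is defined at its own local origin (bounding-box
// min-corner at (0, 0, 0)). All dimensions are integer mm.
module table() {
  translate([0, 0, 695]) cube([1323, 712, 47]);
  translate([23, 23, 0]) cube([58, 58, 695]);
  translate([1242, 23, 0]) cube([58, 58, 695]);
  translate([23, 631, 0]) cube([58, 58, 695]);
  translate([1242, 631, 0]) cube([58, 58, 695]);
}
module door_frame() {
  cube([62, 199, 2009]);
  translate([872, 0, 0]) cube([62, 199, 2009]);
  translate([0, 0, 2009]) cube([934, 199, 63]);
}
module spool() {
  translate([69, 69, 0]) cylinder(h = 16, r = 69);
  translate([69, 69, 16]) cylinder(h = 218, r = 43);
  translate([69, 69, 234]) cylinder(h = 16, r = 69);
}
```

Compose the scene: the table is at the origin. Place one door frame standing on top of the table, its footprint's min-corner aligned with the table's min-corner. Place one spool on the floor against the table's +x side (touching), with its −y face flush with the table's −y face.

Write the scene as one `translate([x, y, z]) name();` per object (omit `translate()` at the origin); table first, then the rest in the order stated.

table();
translate([0, 0, 742]) door_frame();
translate([1323, 0, 0]) spool();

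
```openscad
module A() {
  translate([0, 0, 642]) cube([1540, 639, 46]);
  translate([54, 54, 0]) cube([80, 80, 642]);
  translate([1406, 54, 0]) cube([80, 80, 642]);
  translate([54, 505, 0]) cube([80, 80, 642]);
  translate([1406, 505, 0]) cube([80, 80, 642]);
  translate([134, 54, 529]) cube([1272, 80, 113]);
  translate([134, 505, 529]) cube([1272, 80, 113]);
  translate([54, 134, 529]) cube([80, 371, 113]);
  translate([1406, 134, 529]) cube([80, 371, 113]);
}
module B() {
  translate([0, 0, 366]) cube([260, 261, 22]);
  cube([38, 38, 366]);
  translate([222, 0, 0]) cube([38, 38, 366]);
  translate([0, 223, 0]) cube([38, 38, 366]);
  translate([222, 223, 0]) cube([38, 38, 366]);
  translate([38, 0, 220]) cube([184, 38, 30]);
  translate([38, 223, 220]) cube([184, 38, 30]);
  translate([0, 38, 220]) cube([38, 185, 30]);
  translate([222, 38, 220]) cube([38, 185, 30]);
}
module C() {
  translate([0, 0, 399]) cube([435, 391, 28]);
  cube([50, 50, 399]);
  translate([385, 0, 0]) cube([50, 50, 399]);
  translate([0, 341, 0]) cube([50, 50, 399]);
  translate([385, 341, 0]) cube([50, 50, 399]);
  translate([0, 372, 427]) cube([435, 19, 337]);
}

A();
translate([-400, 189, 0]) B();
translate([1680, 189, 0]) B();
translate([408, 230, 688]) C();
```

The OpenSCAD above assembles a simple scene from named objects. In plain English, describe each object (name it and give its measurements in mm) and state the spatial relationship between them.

A is a table with a 1540×639 mm rectangular top, 46 mm thick, top surface at z = 688 mm, supported by four 80×80 mm square legs, each inset 54 mm from the nearest pair of top edges, running from the floor. Four apron rails, 80 mm thick and 113 mm tall, run between adjacent legs with their top edges flush with the underside of the top and their outer faces flush with the legs' outer faces.

B is a four-legged stool. The seat is 260×261 mm, 22 mm thick, top at z = 388 mm. It stands on four square legs, each 38×38 mm in cross-section, from z = 0 to the seat underside, each flush with a corner of the seat. Four stretchers, 38 mm wide and 30 mm tall, connect adjacent legs with their undersides at z = 220 mm, each running between the inner faces of the legs it joins and aligned with the legs' outer faces on the other axis.

C is a chair: 435×391 mm seat, 28 mm thick, top at z = 427 mm, on four 50 mm square corner legs flush with the seat edges. A 19 mm thick backrest slab spans the full seat width, extending 337 mm above the seat top, its back face flush with the seat's +y edge.

Two stools sit around the table at the −x, +x sides. The chair is on top of the table.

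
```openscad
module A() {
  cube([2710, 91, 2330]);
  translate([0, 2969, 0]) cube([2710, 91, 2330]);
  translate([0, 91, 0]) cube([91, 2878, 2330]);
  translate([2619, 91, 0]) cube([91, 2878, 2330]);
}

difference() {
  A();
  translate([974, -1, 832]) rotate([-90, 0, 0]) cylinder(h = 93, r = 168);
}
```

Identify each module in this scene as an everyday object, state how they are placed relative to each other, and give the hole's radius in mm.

The subtracted cylinder has r = 168 mm.

A is a house frame. The house frame has a circular hole through its front wall. The hole's radius is 168 mm.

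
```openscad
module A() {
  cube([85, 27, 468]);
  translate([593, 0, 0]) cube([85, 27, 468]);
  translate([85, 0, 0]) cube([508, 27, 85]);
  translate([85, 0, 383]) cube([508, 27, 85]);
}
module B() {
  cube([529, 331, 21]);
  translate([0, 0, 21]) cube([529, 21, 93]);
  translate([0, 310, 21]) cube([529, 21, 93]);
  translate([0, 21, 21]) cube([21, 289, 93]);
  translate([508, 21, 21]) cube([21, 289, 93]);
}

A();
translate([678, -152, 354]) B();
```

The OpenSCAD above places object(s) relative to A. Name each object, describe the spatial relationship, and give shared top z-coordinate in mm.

A is a picture frame. B is an open box. The open box is beside the picture frame with their tops flush at z = 468. The shared top z-coordinate is 468 mm.

Both tops at z = 468 mm.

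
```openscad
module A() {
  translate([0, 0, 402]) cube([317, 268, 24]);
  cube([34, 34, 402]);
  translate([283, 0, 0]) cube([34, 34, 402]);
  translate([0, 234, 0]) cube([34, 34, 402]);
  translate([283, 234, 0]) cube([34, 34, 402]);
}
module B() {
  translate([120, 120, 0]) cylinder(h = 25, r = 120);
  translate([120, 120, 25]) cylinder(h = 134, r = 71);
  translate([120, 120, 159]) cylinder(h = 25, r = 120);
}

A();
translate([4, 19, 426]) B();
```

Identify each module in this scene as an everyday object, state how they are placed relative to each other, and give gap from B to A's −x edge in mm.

The spool's min-x is at 4; the stool's min-x is 0; gap = 4 mm.

A is a stool. B is a spool. The spool is on top of the stool. The gap from the spool to the stool's −x edge is 4 mm.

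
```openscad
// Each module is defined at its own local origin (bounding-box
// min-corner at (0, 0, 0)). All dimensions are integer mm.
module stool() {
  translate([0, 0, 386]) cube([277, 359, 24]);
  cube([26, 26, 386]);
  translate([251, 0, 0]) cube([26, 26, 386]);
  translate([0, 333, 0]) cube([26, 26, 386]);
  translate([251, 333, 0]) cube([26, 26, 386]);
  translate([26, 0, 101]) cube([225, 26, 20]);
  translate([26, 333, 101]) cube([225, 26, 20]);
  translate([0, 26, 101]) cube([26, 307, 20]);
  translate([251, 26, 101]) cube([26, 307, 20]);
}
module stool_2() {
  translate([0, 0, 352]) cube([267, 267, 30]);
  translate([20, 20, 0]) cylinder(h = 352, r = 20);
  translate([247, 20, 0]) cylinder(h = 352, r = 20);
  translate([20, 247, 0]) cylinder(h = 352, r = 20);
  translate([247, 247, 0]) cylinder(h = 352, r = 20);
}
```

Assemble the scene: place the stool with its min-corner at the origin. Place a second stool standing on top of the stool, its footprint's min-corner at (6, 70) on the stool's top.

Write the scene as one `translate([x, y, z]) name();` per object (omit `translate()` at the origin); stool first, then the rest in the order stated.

stool();
translate([6, 70, 410]) stool_2();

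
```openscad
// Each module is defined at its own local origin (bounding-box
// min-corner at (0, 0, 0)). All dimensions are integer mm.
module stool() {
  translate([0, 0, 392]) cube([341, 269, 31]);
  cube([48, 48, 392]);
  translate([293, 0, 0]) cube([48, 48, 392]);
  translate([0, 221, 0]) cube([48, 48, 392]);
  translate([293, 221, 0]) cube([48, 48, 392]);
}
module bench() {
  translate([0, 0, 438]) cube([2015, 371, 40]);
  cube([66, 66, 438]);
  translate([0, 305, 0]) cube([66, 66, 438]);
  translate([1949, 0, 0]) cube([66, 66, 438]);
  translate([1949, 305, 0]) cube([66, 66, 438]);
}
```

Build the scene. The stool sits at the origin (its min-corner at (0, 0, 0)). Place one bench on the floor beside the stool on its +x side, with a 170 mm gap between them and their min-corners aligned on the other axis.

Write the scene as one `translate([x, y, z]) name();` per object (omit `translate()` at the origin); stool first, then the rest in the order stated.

stool();
translate([511, 0, 0]) bench();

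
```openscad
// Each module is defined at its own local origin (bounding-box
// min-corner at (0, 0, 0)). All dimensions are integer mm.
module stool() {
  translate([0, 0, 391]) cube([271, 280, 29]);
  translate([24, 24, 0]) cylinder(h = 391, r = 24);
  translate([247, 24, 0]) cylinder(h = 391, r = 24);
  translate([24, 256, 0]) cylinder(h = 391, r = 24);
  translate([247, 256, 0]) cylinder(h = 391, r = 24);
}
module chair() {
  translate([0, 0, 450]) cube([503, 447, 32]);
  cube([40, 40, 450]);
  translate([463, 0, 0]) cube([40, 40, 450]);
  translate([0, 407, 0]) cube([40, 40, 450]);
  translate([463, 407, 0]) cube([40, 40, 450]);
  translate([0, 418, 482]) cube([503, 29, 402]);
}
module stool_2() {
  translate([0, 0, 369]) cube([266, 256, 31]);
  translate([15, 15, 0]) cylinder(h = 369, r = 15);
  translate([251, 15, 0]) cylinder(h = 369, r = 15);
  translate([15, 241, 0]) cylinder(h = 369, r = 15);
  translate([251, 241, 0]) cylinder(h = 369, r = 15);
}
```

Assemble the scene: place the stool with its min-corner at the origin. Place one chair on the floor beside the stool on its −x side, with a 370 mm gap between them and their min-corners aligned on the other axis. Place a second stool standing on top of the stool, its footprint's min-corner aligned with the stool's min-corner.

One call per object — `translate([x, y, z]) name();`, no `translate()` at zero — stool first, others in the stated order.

stool();
translate([-873, 0, 0]) chair();
translate([0, 0, 420]) stool_2();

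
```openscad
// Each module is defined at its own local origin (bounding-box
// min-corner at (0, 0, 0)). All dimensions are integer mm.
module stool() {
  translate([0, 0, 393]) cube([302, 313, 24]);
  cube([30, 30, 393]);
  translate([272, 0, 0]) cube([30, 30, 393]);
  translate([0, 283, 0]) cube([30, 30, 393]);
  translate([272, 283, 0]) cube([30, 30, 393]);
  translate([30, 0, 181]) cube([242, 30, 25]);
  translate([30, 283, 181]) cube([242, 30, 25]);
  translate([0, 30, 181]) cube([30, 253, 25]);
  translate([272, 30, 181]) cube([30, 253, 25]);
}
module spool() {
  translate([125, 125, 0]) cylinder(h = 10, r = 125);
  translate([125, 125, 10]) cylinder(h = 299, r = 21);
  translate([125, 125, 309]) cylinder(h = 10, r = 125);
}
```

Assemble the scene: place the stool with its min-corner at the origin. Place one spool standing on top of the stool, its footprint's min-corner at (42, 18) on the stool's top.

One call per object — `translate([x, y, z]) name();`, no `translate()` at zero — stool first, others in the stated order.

stool();
translate([42, 18, 417]) spool();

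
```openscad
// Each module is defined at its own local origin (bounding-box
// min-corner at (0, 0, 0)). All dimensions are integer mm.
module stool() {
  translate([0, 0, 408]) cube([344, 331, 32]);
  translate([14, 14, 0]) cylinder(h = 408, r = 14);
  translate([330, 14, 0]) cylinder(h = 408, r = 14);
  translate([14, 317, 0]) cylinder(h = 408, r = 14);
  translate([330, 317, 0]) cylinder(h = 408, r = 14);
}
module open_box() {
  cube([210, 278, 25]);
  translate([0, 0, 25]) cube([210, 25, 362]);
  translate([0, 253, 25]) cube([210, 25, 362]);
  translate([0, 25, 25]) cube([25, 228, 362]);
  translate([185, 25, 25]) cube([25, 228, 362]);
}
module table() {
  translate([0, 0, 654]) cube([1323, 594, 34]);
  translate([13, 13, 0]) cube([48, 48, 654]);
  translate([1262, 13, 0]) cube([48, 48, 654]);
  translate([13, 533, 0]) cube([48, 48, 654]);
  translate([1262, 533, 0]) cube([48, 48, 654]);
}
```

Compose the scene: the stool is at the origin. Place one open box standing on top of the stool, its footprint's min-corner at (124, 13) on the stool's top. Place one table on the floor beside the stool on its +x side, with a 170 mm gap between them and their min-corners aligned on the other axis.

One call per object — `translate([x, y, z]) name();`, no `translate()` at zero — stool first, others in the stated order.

stool();
translate([124, 13, 440]) open_box();
translate([514, 0, 0]) table();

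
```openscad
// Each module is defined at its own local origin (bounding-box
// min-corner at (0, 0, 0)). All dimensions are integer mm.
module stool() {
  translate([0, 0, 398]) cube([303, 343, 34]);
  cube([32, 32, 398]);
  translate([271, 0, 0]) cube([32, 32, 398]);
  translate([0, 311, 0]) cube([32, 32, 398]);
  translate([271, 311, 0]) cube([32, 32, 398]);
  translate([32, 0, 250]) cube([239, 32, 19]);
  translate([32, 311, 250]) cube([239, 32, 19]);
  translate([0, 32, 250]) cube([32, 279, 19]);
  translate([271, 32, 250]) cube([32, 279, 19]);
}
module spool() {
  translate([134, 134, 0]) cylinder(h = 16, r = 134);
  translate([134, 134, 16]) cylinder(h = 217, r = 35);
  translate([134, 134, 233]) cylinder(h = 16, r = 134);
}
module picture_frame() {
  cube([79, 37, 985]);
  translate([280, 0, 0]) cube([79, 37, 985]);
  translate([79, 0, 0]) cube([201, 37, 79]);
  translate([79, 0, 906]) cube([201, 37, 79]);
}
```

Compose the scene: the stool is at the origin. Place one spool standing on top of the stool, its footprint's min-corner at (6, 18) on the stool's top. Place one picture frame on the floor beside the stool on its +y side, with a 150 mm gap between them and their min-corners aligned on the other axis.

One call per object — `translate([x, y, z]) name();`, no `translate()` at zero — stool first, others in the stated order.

stool();
translate([6, 18, 432]) spool();
translate([0, 493, 0]) picture_frame();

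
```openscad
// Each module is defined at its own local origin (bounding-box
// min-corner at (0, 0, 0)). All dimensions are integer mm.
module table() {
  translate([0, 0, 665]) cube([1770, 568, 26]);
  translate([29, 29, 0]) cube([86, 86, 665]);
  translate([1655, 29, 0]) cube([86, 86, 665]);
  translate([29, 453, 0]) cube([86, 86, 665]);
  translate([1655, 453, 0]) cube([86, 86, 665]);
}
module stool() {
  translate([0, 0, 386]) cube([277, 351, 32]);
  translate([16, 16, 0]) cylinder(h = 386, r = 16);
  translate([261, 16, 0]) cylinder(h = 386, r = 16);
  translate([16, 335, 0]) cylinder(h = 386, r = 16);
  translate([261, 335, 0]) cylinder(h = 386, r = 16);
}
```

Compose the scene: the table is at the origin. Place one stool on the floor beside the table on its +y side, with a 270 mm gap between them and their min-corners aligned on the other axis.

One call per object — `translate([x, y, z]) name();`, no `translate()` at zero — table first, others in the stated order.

table();
translate([0, 838, 0]) stool();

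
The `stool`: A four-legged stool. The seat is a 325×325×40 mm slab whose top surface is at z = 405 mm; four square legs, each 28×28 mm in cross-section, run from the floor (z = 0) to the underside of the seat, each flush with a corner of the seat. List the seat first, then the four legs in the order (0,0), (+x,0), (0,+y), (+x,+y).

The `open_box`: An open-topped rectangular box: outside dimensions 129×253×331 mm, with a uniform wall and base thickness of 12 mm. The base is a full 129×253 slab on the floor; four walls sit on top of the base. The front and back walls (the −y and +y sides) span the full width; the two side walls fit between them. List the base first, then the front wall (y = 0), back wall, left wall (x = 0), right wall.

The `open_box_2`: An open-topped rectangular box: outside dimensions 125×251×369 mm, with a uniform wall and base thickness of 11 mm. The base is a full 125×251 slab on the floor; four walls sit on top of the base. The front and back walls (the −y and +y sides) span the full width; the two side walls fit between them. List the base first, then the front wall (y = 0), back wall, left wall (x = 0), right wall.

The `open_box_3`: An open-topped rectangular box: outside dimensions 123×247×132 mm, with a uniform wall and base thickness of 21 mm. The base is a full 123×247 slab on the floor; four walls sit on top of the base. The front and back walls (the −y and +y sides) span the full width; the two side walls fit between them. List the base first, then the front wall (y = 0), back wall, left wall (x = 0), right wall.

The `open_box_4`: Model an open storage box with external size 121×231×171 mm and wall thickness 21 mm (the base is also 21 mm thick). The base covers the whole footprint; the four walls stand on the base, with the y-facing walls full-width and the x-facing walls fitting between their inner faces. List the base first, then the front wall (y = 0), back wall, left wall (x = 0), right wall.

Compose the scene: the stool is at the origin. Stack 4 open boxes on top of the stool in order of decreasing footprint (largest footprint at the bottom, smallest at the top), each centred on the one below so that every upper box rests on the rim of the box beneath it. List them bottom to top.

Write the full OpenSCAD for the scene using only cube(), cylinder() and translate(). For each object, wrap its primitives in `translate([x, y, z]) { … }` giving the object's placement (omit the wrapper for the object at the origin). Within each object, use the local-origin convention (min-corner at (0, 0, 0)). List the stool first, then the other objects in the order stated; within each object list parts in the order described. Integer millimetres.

translate([0, 0, 365]) cube([325, 325, 40]);
cube([28, 28, 365]);
translate([297, 0, 0]) cube([28, 28, 365]);
translate([0, 297, 0]) cube([28, 28, 365]);
translate([297, 297, 0]) cube([28, 28, 365]);
translate([98, 36, 405]) {
  cube([129, 253, 12]);
  translate([0, 0, 12]) cube([129, 12, 319]);
  translate([0, 241, 12]) cube([129, 12, 319]);
  translate([0, 12, 12]) cube([12, 229, 319]);
  translate([117, 12, 12]) cube([12, 229, 319]);
}
translate([100, 37, 736]) {
  cube([125, 251, 11]);
  translate([0, 0, 11]) cube([125, 11, 358]);
  translate([0, 240, 11]) cube([125, 11, 358]);
  translate([0, 11, 11]) cube([11, 229, 358]);
  translate([114, 11, 11]) cube([11, 229, 358]);
}
translate([101, 39, 1105]) {
  cube([123, 247, 21]);
  translate([0, 0, 21]) cube([123, 21, 111]);
  translate([0, 226, 21]) cube([123, 21, 111]);
  translate([0, 21, 21]) cube([21, 205, 111]);
  translate([102, 21, 21]) cube([21, 205, 111]);
}
translate([102, 47, 1237]) {
  cube([121, 231, 21]);
  translate([0, 0, 21]) cube([121, 21, 150]);
  translate([0, 210, 21]) cube([121, 21, 150]);
  translate([0, 21, 21]) cube([21, 189, 150]);
  translate([100, 21, 21]) cube([21, 189, 150]);
}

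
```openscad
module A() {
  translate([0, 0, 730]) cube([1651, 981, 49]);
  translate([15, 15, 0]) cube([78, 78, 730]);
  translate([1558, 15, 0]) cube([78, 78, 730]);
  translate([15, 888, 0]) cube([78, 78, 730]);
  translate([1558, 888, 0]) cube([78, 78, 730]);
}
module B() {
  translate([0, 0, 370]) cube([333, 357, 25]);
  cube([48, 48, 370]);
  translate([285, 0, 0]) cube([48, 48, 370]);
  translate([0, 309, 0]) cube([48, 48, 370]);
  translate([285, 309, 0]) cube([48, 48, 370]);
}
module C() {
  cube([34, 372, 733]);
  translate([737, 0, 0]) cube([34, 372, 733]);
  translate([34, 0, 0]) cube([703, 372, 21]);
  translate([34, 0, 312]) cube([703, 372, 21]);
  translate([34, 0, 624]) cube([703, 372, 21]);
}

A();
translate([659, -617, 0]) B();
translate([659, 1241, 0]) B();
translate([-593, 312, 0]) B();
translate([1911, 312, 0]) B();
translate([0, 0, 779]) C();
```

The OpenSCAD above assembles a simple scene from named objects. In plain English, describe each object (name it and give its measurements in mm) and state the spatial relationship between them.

A is a rectangular dining table. The top is 1651×981×49 mm with its upper surface at z = 779 mm. It stands on four 78×78 mm square legs, each inset 15 mm from the nearest pair of top edges, running from the floor to the underside of the top.

B is a simple wooden stool: a rectangular seat 333 mm (x) by 357 mm (y), 25 mm thick, top face at z = 395 mm, on four square legs, each 48×48 mm in cross-section. The legs rest on z = 0, each flush with a corner of the seat.

C is a bookshelf 771 mm wide overall, 372 mm deep and 733 mm tall. The two sides are 34 mm thick vertical panels. 3 horizontal shelves of 21 mm thickness span between the inner faces of the sides; the lowest shelf sits on the floor and shelves are stacked with a clear vertical gap of 291 mm between each pair.

Four stools sit around the table at the −y, +y, −x, +x sides. The bookshelf is on top of the table.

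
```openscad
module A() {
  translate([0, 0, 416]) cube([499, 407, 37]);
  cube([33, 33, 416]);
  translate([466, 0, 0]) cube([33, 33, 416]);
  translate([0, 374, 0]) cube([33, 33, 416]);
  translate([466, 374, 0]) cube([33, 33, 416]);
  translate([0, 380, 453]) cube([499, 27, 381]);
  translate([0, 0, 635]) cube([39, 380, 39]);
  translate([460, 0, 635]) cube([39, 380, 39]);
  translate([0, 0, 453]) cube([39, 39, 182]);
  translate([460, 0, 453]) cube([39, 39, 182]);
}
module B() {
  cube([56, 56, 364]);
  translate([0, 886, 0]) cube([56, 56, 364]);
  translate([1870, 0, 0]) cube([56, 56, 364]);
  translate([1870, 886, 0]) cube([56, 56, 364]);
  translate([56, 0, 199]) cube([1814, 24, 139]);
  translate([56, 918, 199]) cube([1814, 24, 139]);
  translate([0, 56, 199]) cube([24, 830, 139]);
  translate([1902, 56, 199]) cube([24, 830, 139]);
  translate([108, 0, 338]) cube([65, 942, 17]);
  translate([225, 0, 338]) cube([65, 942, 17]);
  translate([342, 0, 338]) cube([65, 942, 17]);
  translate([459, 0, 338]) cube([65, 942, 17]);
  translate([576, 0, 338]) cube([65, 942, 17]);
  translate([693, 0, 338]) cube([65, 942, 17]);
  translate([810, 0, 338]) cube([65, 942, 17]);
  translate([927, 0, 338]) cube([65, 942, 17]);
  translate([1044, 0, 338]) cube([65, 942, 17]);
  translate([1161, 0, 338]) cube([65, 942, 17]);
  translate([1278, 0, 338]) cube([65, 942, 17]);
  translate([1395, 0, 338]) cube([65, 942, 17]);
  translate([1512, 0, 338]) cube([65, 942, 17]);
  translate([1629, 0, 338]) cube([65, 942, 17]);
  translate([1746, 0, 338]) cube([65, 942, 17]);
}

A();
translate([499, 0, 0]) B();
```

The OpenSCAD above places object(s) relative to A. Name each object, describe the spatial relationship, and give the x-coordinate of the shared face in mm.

The chair's +x face and the bed frame's −x face are both at x = 499 mm.

A is a chair. B is a bed frame. The bed frame is against the chair's +x side, with their −y faces flush. The x-coordinate of the shared face is 499 mm.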